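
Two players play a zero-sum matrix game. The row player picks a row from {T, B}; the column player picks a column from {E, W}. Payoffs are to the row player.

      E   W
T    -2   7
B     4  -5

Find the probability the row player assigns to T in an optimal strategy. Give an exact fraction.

1/2

Row minima: T → -2, B → -5; maximin = -2.
Column maxima: E → 4, W → 7; minimax = 4.
-2 ≠ 4, so there is no saddle point; optimal play is mixed.
Let the row player play T with probability p. Expected payoff against E: (-2)p + 4(1−p) = −6p + 4; against W: 7p + (-5)(1−p) = 12p − 5.
Setting these equal: −6p + 4 = 12p − 5 ⇒ −18p = -9 ⇒ p = 1/2, and the value is (-6)·(1/2) + 4 = 1.
For the column player: with q = P(E), equating T's and B's payoffs gives −9q + 7 = 9q − 5 ⇒ q = 2/3.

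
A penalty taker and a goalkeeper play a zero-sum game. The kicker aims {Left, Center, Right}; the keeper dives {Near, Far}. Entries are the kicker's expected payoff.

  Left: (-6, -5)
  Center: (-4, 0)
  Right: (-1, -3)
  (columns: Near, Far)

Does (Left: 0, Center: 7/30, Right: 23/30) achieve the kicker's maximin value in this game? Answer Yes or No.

No

Against Near this mix gives (7/30)·(-4) + (23/30)·(-1) = -17/10.
Against Far this mix gives (7/30)·0 + (23/30)·(-3) = -23/10.
The keeper will play Far, holding the kicker to -23/10. Shifting weight toward the row that does better against Far would raise this floor (the equalizing mix achieves -2 against both Far and Near), so the proposed strategy is not optimal.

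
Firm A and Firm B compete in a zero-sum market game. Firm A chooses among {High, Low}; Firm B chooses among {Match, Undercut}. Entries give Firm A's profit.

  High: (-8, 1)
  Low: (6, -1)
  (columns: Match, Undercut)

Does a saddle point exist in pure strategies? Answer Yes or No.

Row minima: High → -8, Low → -1; maximin = -1.
Column maxima: Match → 6, Undercut → 1; minimax = 1.
-1 ≠ 1, so no pure-strategy equilibrium exists.

No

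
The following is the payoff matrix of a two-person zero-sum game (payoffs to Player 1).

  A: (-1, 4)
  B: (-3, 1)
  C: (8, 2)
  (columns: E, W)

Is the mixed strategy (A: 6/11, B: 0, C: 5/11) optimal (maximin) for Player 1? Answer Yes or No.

Against E this mix gives (6/11)·(-1) + (5/11)·8 = 34/11.
Against W this mix gives (6/11)·4 + (5/11)·2 = 34/11.
All of Player 2's active replies (E, W) yield 34/11, and no column does worse for Player 1. The mix makes Player 2 indifferent and guarantees 34/11, so it is optimal.

Yes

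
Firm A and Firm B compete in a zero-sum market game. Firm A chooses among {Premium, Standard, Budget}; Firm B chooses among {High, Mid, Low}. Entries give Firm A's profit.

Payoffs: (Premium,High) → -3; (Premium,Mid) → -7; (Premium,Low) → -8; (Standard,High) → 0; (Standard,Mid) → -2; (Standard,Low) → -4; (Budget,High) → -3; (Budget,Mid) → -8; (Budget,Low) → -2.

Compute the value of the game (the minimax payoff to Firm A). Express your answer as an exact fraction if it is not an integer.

Row minima: Premium → -8, Standard → -4, Budget → -8; maximin = -4.
Column maxima: High → 0, Mid → -2, Low → -2; minimax = -2.
-4 ≠ -2, so there is no saddle point; optimal play is mixed.
Premium is strictly dominated by Standard, so Firm A never plays it.
High is strictly dominated by Mid (it gives Firm A strictly more in every row), so Firm B never plays it.
On the remaining 2×2 (Standard, Budget vs Mid, Low):
Let Firm A play Standard with probability p. Expected payoff against Mid: (-2)p + (-8)(1−p) = 6p − 8; against Low: (-4)p + (-2)(1−p) = −2p − 2.
Setting these equal: 6p − 8 = −2p − 2 ⇒ 8p = 6 ⇒ p = 3/4, and the value is (6)·(3/4) − 8 = -7/2.
For Firm B: with q = P(Mid), equating Standard's and Budget's payoffs gives 2q − 4 = −6q − 2 ⇒ q = 1/4.

-7/2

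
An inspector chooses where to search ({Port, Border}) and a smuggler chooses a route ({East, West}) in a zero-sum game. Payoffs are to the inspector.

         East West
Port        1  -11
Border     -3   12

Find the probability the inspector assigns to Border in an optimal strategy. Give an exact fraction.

4/9

Row minima: Port → -11, Border → -3; maximin = -3.
Column maxima: East → 1, West → 12; minimax = 1.
-3 ≠ 1, so there is no saddle point; optimal play is mixed.
Let the inspector play Port with probability p. Expected payoff against East: 1p + (-3)(1−p) = 4p − 3; against West: (-11)p + 12(1−p) = −23p + 12.
Setting these equal: 4p − 3 = −23p + 12 ⇒ 27p = 15 ⇒ p = 5/9, and the value is (4)·(5/9) − 3 = -7/9.
For the smuggler: with q = P(East), equating Port's and Border's payoffs gives 12q − 11 = −15q + 12 ⇒ q = 23/27.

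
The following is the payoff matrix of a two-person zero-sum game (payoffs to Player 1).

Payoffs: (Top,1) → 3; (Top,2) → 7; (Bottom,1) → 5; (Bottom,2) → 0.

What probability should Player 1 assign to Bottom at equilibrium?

Row minima: Top → 3, Bottom → 0; maximin = 3.
Column maxima: 1 → 5, 2 → 7; minimax = 5.
3 ≠ 5, so there is no saddle point; optimal play is mixed.
Let Player 1 play Top with probability p. Expected payoff against 1: 3p + 5(1−p) = −2p + 5; against 2: 7p + 0(1−p) = 7p.
Setting these equal: −2p + 5 = 7p ⇒ −9p = -5 ⇒ p = 5/9, and the value is (-2)·(5/9) + 5 = 35/9.
For Player 2: with q = P(1), equating Top's and Bottom's payoffs gives −4q + 7 = 5q ⇒ q = 7/9.

4/9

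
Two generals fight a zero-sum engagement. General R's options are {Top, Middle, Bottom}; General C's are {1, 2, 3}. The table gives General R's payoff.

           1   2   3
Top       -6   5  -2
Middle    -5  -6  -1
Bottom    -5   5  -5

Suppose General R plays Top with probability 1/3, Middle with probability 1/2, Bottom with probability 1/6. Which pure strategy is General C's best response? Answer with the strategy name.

If General C plays 1, General R's expected payoff is (1/3)·(-6) + (1/2)·(-5) + (1/6)·(-5) = -16/3.
If General C plays 2, General R's expected payoff is (1/3)·5 + (1/2)·(-6) + (1/6)·5 = -1/2.
If General C plays 3, General R's expected payoff is (1/3)·(-2) + (1/2)·(-1) + (1/6)·(-5) = -2.
General C minimizes General R's payoff; the smallest is -16/3, so the best response is 1.

1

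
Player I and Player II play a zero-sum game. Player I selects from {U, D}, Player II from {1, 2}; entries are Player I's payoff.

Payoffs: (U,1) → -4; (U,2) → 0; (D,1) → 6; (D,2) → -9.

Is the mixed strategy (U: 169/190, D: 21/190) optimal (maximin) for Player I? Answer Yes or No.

Against 1 this mix gives (169/190)·(-4) + (21/190)·6 = -55/19.
Against 2 this mix gives (169/190)·0 + (21/190)·(-9) = -189/190.
Player II will play 1, holding Player I to -55/19. Shifting weight toward the row that does better against 1 would raise this floor (the equalizing mix achieves -36/19 against both 1 and 2), so the proposed strategy is not optimal.

No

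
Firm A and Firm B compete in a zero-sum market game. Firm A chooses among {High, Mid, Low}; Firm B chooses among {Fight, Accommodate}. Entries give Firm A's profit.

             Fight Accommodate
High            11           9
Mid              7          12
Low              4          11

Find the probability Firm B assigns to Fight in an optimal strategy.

3/7

Row minima: High → 9, Mid → 7, Low → 4; maximin = 9.
Column maxima: Fight → 11, Accommodate → 12; minimax = 11.
9 ≠ 11, so there is no saddle point; optimal play is mixed.
Low is strictly dominated by Mid, so Firm A never plays it.
On the remaining 2×2 (High, Mid vs Fight, Accommodate):
Let Firm A play High with probability p. Expected payoff against Fight: 11p + 7(1−p) = 4p + 7; against Accommodate: 9p + 12(1−p) = −3p + 12.
Setting these equal: 4p + 7 = −3p + 12 ⇒ 7p = 5 ⇒ p = 5/7, and the value is (4)·(5/7) + 7 = 69/7.
For Firm B: with q = P(Fight), equating High's and Mid's payoffs gives 2q + 9 = −5q + 12 ⇒ q = 3/7.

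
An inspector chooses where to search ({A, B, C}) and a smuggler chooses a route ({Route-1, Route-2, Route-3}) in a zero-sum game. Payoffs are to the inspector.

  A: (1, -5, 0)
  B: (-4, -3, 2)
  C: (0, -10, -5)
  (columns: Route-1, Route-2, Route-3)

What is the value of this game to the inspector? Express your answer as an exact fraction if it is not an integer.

-23/7

Row minima: A → -5, B → -4, C → -10; maximin = -4.
Column maxima: Route-1 → 1, Route-2 → -3, Route-3 → 2; minimax = -3.
-4 ≠ -3, so there is no saddle point; optimal play is mixed.
C is strictly dominated by A, so the inspector never plays it.
Route-3 is strictly dominated by Route-2 (it gives the inspector strictly more in every row), so the smuggler never plays it.
On the remaining 2×2 (A, B vs Route-1, Route-2):
Let the inspector play A with probability p. Expected payoff against Route-1: 1p + (-4)(1−p) = 5p − 4; against Route-2: (-5)p + (-3)(1−p) = −2p − 3.
Setting these equal: 5p − 4 = −2p − 3 ⇒ 7p = 1 ⇒ p = 1/7, and the value is (5)·(1/7) − 4 = -23/7.
For the smuggler: with q = P(Route-1), equating A's and B's payoffs gives 6q − 5 = −q − 3 ⇒ q = 2/7.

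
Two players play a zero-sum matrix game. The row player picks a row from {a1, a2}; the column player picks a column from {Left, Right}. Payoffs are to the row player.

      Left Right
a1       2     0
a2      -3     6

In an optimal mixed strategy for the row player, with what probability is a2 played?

2/11

Row minima: a1 → 0, a2 → -3; maximin = 0.
Column maxima: Left → 2, Right → 6; minimax = 2.
0 ≠ 2, so there is no saddle point; optimal play is mixed.
Let the row player play a1 with probability p. Expected payoff against Left: 2p + (-3)(1−p) = 5p − 3; against Right: 0p + 6(1−p) = −6p + 6.
Setting these equal: 5p − 3 = −6p + 6 ⇒ 11p = 9 ⇒ p = 9/11, and the value is (5)·(9/11) − 3 = 12/11.
For the column player: with q = P(Left), equating a1's and a2's payoffs gives 2q = −9q + 6 ⇒ q = 6/11.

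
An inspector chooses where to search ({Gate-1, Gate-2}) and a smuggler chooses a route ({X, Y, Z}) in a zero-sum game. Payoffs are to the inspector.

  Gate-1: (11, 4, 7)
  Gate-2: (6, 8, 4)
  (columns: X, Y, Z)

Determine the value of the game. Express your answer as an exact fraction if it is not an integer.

40/7

Row minima: Gate-1 → 4, Gate-2 → 4; maximin = 4.
Column maxima: X → 11, Y → 8, Z → 7; minimax = 7.
4 ≠ 7, so there is no saddle point; optimal play is mixed.
X is strictly dominated by Z (it gives the inspector strictly more in every row), so the smuggler never plays it.
On the remaining 2×2 (Gate-1, Gate-2 vs Y, Z):
Let the inspector play Gate-1 with probability p. Expected payoff against Y: 4p + 8(1−p) = −4p + 8; against Z: 7p + 4(1−p) = 3p + 4.
Setting these equal: −4p + 8 = 3p + 4 ⇒ −7p = -4 ⇒ p = 4/7, and the value is (-4)·(4/7) + 8 = 40/7.
For the smuggler: with q = P(Y), equating Gate-1's and Gate-2's payoffs gives −3q + 7 = 4q + 4 ⇒ q = 3/7.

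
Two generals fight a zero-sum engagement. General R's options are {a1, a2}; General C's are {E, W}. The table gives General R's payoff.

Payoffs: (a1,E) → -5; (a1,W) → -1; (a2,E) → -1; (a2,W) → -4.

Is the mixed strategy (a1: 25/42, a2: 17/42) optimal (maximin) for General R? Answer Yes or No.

Against E this mix gives (25/42)·(-5) + (17/42)·(-1) = -71/21.
Against W this mix gives (25/42)·(-1) + (17/42)·(-4) = -31/14.
General C will play E, holding General R to -71/21. Shifting weight toward the row that does better against E would raise this floor (the equalizing mix achieves -19/7 against both E and W), so the proposed strategy is not optimal.

No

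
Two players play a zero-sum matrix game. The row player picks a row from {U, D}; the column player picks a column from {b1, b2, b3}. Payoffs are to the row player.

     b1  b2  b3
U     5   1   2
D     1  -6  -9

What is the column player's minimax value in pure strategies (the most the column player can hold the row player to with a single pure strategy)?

Column maxima: b1 → 5, b2 → 1, b3 → 2.
The smallest of these is 1.

1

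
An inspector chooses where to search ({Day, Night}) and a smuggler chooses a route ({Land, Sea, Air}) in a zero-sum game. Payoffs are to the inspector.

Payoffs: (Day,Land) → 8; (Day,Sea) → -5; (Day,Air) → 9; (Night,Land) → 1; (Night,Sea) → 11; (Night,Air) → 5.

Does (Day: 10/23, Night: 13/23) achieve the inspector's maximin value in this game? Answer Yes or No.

Against Land this mix gives (10/23)·8 + (13/23)·1 = 93/23.
Against Sea this mix gives (10/23)·(-5) + (13/23)·11 = 93/23.
Against Air this mix gives (10/23)·9 + (13/23)·5 = 155/23.
All of the smuggler's active replies (Land, Sea) yield 93/23, and no column does worse for the inspector. The mix makes the smuggler indifferent and guarantees 93/23, so it is optimal.

Yes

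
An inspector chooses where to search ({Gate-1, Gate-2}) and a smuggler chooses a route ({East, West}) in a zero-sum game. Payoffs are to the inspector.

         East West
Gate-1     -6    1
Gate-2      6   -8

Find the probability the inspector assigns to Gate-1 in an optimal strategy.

2/3

Row minima: Gate-1 → -6, Gate-2 → -8; maximin = -6.
Column maxima: East → 6, West → 1; minimax = 1.
-6 ≠ 1, so there is no saddle point; optimal play is mixed.
Let the inspector play Gate-1 with probability p. Expected payoff against East: (-6)p + 6(1−p) = −12p + 6; against West: 1p + (-8)(1−p) = 9p − 8.
Setting these equal: −12p + 6 = 9p − 8 ⇒ −21p = -14 ⇒ p = 2/3, and the value is (-12)·(2/3) + 6 = -2.
For the smuggler: with q = P(East), equating Gate-1's and Gate-2's payoffs gives −7q + 1 = 14q − 8 ⇒ q = 3/7.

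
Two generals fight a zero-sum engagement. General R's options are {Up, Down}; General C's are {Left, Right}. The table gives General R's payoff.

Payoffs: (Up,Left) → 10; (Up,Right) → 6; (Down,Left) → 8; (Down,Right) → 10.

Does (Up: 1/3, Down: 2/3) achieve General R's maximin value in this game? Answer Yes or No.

Yes

Against Left this mix gives (1/3)·10 + (2/3)·8 = 26/3.
Against Right this mix gives (1/3)·6 + (2/3)·10 = 26/3.
All of General C's active replies (Left, Right) yield 26/3, and no column does worse for General R. The mix makes General C indifferent and guarantees 26/3, so it is optimal.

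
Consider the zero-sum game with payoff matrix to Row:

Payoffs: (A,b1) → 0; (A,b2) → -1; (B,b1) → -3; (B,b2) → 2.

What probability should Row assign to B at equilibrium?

1/6

Row minima: A → -1, B → -3; maximin = -1.
Column maxima: b1 → 0, b2 → 2; minimax = 0.
-1 ≠ 0, so there is no saddle point; optimal play is mixed.
Let Row play A with probability p. Expected payoff against b1: 0p + (-3)(1−p) = 3p − 3; against b2: (-1)p + 2(1−p) = −3p + 2.
Setting these equal: 3p − 3 = −3p + 2 ⇒ 6p = 5 ⇒ p = 5/6, and the value is (3)·(5/6) − 3 = -1/2.
For Column: with q = P(b1), equating A's and B's payoffs gives q − 1 = −5q + 2 ⇒ q = 1/2.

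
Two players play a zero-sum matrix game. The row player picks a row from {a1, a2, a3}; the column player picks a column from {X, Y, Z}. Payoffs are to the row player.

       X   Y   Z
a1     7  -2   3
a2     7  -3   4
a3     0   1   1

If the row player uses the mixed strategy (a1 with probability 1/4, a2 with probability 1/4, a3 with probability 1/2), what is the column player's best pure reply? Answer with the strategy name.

If the column player plays X, the row player's expected payoff is (1/4)·7 + (1/4)·7 + (1/2)·0 = 7/2.
If the column player plays Y, the row player's expected payoff is (1/4)·(-2) + (1/4)·(-3) + (1/2)·1 = -3/4.
If the column player plays Z, the row player's expected payoff is (1/4)·3 + (1/4)·4 + (1/2)·1 = 9/4.
The column player minimizes the row player's payoff; the smallest is -3/4, so the best response is Y.

Y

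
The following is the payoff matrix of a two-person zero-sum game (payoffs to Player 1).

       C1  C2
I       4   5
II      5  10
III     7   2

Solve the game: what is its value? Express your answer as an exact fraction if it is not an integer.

6

Row minima: I → 4, II → 5, III → 2; maximin = 5.
Column maxima: C1 → 7, C2 → 10; minimax = 7.
5 ≠ 7, so there is no saddle point; optimal play is mixed.
I is strictly dominated by II, so Player 1 never plays it.
On the remaining 2×2 (II, III vs C1, C2):
Let Player 1 play II with probability p. Expected payoff against C1: 5p + 7(1−p) = −2p + 7; against C2: 10p + 2(1−p) = 8p + 2.
Setting these equal: −2p + 7 = 8p + 2 ⇒ −10p = -5 ⇒ p = 1/2, and the value is (-2)·(1/2) + 7 = 6.
For Player 2: with q = P(C1), equating II's and III's payoffs gives −5q + 10 = 5q + 2 ⇒ q = 4/5.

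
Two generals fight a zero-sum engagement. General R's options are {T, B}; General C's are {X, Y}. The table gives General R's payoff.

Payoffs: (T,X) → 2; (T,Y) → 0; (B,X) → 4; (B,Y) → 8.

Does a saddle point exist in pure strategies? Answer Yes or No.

Yes

Row minima: T → 0, B → 4; maximin = 4.
Column maxima: X → 4, Y → 8; minimax = 4.
maximin = minimax = 4, so a saddle point exists.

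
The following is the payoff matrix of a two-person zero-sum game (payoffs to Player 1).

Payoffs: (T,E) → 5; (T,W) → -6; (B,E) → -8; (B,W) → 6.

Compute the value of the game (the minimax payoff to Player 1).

-18/25

Row minima: T → -6, B → -8; maximin = -6.
Column maxima: E → 5, W → 6; minimax = 5.
-6 ≠ 5, so there is no saddle point; optimal play is mixed.
Let Player 1 play T with probability p. Expected payoff against E: 5p + (-8)(1−p) = 13p − 8; against W: (-6)p + 6(1−p) = −12p + 6.
Setting these equal: 13p − 8 = −12p + 6 ⇒ 25p = 14 ⇒ p = 14/25, and the value is (13)·(14/25) − 8 = -18/25.
For Player 2: with q = P(E), equating T's and B's payoffs gives 11q − 6 = −14q + 6 ⇒ q = 12/25.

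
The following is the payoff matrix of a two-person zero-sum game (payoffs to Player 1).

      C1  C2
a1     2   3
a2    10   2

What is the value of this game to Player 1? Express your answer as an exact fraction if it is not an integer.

Row minima: a1 → 2, a2 → 2; maximin = 2.
Column maxima: C1 → 10, C2 → 3; minimax = 3.
2 ≠ 3, so there is no saddle point; optimal play is mixed.
Let Player 1 play a1 with probability p. Expected payoff against C1: 2p + 10(1−p) = −8p + 10; against C2: 3p + 2(1−p) = p + 2.
Setting these equal: −8p + 10 = p + 2 ⇒ −9p = -8 ⇒ p = 8/9, and the value is (-8)·(8/9) + 10 = 26/9.
For Player 2: with q = P(C1), equating a1's and a2's payoffs gives −q + 3 = 8q + 2 ⇒ q = 1/9.

26/9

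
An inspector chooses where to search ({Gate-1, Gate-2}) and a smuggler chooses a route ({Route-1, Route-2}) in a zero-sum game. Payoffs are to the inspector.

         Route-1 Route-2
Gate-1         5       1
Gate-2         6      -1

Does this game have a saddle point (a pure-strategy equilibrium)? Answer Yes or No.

Yes

Row minima: Gate-1 → 1, Gate-2 → -1; maximin = 1.
Column maxima: Route-1 → 6, Route-2 → 1; minimax = 1.
maximin = minimax = 1, so a saddle point exists.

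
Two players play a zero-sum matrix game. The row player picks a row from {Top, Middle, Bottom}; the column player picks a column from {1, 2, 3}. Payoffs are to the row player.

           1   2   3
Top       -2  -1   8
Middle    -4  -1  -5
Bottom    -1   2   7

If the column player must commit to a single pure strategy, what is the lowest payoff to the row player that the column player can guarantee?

-1

Column maxima: 1 → -1, 2 → 2, 3 → 8.
The smallest of these is -1.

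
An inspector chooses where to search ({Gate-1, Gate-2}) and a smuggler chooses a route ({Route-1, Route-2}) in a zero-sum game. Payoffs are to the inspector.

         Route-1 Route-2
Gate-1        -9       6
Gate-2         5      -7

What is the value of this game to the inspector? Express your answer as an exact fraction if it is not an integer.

-11/9

Row minima: Gate-1 → -9, Gate-2 → -7; maximin = -7.
Column maxima: Route-1 → 5, Route-2 → 6; minimax = 5.
-7 ≠ 5, so there is no saddle point; optimal play is mixed.
Let the inspector play Gate-1 with probability p. Expected payoff against Route-1: (-9)p + 5(1−p) = −14p + 5; against Route-2: 6p + (-7)(1−p) = 13p − 7.
Setting these equal: −14p + 5 = 13p − 7 ⇒ −27p = -12 ⇒ p = 4/9, and the value is (-14)·(4/9) + 5 = -11/9.
For the smuggler: with q = P(Route-1), equating Gate-1's and Gate-2's payoffs gives −15q + 6 = 12q − 7 ⇒ q = 13/27.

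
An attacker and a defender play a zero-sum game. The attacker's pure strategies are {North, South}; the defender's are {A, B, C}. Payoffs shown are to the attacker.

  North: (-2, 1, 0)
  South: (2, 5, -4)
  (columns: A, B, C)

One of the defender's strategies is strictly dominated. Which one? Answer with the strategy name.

A holds the attacker's payoff strictly below B in every row: -2 < 1, 2 < 5.
So B is strictly dominated for the defender.

B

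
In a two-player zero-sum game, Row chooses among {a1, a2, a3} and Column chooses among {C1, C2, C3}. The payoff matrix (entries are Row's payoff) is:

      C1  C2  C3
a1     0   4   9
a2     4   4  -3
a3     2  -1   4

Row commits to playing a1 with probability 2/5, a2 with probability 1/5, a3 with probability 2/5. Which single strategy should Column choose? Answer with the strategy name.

If Column plays C1, Row's expected payoff is (2/5)·0 + (1/5)·4 + (2/5)·2 = 8/5.
If Column plays C2, Row's expected payoff is (2/5)·4 + (1/5)·4 + (2/5)·(-1) = 2.
If Column plays C3, Row's expected payoff is (2/5)·9 + (1/5)·(-3) + (2/5)·4 = 23/5.
Column minimizes Row's payoff; the smallest is 8/5, so the best response is C1.

C1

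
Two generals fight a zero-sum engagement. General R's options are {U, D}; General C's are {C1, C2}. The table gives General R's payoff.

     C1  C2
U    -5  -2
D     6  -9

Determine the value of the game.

-19/6

Row minima: U → -5, D → -9; maximin = -5.
Column maxima: C1 → 6, C2 → -2; minimax = -2.
-5 ≠ -2, so there is no saddle point; optimal play is mixed.
Let General R play U with probability p. Expected payoff against C1: (-5)p + 6(1−p) = −11p + 6; against C2: (-2)p + (-9)(1−p) = 7p − 9.
Setting these equal: −11p + 6 = 7p − 9 ⇒ −18p = -15 ⇒ p = 5/6, and the value is (-11)·(5/6) + 6 = -19/6.
For General C: with q = P(C1), equating U's and D's payoffs gives −3q − 2 = 15q − 9 ⇒ q = 7/18.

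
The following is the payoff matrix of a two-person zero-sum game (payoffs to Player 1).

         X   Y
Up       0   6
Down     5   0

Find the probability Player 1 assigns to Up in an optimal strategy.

5/11

Row minima: Up → 0, Down → 0; maximin = 0.
Column maxima: X → 5, Y → 6; minimax = 5.
0 ≠ 5, so there is no saddle point; optimal play is mixed.
Let Player 1 play Up with probability p. Expected payoff against X: 0p + 5(1−p) = −5p + 5; against Y: 6p + 0(1−p) = 6p.
Setting these equal: −5p + 5 = 6p ⇒ −11p = -5 ⇒ p = 5/11, and the value is (-5)·(5/11) + 5 = 30/11.
For Player 2: with q = P(X), equating Up's and Down's payoffs gives −6q + 6 = 5q ⇒ q = 6/11.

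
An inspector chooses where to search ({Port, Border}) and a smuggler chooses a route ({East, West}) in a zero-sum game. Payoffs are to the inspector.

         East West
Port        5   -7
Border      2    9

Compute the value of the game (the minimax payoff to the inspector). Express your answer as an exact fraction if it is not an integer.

59/19

Row minima: Port → -7, Border → 2; maximin = 2.
Column maxima: East → 5, West → 9; minimax = 5.
2 ≠ 5, so there is no saddle point; optimal play is mixed.
Let the inspector play Port with probability p. Expected payoff against East: 5p + 2(1−p) = 3p + 2; against West: (-7)p + 9(1−p) = −16p + 9.
Setting these equal: 3p + 2 = −16p + 9 ⇒ 19p = 7 ⇒ p = 7/19, and the value is (3)·(7/19) + 2 = 59/19.
For the smuggler: with q = P(East), equating Port's and Border's payoffs gives 12q − 7 = −7q + 9 ⇒ q = 16/19.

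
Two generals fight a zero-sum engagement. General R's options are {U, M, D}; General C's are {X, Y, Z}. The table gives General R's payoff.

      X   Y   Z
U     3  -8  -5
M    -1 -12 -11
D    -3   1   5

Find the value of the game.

Row minima: U → -8, M → -12, D → -3; maximin = -3.
Column maxima: X → 3, Y → 1, Z → 5; minimax = 1.
-3 ≠ 1, so there is no saddle point; optimal play is mixed.
M is strictly dominated by U, so General R never plays it.
Z is strictly dominated by Y (it gives General R strictly more in every row), so General C never plays it.
On the remaining 2×2 (U, D vs X, Y):
Let General R play U with probability p. Expected payoff against X: 3p + (-3)(1−p) = 6p − 3; against Y: (-8)p + 1(1−p) = −9p + 1.
Setting these equal: 6p − 3 = −9p + 1 ⇒ 15p = 4 ⇒ p = 4/15, and the value is (6)·(4/15) − 3 = -7/5.
For General C: with q = P(X), equating U's and D's payoffs gives 11q − 8 = −4q + 1 ⇒ q = 3/5.

-7/5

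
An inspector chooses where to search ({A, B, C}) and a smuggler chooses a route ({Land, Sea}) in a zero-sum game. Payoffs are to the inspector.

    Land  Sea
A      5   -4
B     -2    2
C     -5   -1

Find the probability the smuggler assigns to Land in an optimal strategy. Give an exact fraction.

Row minima: A → -4, B → -2, C → -5; maximin = -2.
Column maxima: Land → 5, Sea → 2; minimax = 2.
-2 ≠ 2, so there is no saddle point; optimal play is mixed.
C is strictly dominated by B, so the inspector never plays it.
On the remaining 2×2 (A, B vs Land, Sea):
Let the inspector play A with probability p. Expected payoff against Land: 5p + (-2)(1−p) = 7p − 2; against Sea: (-4)p + 2(1−p) = −6p + 2.
Setting these equal: 7p − 2 = −6p + 2 ⇒ 13p = 4 ⇒ p = 4/13, and the value is (7)·(4/13) − 2 = 2/13.
For the smuggler: with q = P(Land), equating A's and B's payoffs gives 9q − 4 = −4q + 2 ⇒ q = 6/13.

6/13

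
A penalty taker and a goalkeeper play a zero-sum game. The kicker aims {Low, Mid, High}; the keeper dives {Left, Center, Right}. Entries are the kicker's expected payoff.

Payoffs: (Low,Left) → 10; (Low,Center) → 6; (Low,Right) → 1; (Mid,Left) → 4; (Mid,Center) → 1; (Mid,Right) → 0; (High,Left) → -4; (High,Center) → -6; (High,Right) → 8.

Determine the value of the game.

Row minima: Low → 1, Mid → 0, High → -6; maximin = 1.
Column maxima: Left → 10, Center → 6, Right → 8; minimax = 6.
1 ≠ 6, so there is no saddle point; optimal play is mixed.
Mid is strictly dominated by Low, so the kicker never plays it.
Left is strictly dominated by Center (it gives the kicker strictly more in every row), so the keeper never plays it.
On the remaining 2×2 (Low, High vs Center, Right):
Let the kicker play Low with probability p. Expected payoff against Center: 6p + (-6)(1−p) = 12p − 6; against Right: 1p + 8(1−p) = −7p + 8.
Setting these equal: 12p − 6 = −7p + 8 ⇒ 19p = 14 ⇒ p = 14/19, and the value is (12)·(14/19) − 6 = 54/19.
For the keeper: with q = P(Center), equating Low's and High's payoffs gives 5q + 1 = −14q + 8 ⇒ q = 7/19.

54/19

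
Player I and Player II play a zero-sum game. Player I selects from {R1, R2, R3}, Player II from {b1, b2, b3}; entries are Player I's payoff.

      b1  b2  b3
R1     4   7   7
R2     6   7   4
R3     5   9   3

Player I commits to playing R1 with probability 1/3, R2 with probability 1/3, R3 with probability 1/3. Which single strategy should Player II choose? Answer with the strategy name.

If Player II plays b1, Player I's expected payoff is (1/3)·4 + (1/3)·6 + (1/3)·5 = 5.
If Player II plays b2, Player I's expected payoff is (1/3)·7 + (1/3)·7 + (1/3)·9 = 23/3.
If Player II plays b3, Player I's expected payoff is (1/3)·7 + (1/3)·4 + (1/3)·3 = 14/3.
Player II minimizes Player I's payoff; the smallest is 14/3, so the best response is b3.

b3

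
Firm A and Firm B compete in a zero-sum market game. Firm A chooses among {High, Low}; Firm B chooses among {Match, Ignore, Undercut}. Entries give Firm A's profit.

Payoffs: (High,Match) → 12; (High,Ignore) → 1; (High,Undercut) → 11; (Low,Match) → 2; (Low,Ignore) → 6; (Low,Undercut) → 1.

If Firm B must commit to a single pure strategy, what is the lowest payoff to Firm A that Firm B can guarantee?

Column maxima: Match → 12, Ignore → 6, Undercut → 11.
The smallest of these is 6.

6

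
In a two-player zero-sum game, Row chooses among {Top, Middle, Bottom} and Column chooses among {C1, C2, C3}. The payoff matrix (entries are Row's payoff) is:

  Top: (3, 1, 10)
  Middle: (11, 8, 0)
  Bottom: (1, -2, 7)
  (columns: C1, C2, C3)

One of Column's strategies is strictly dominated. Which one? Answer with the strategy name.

C1

C2 holds Row's payoff strictly below C1 in every row: 1 < 3, 8 < 11, -2 < 1.
So C1 is strictly dominated for Column.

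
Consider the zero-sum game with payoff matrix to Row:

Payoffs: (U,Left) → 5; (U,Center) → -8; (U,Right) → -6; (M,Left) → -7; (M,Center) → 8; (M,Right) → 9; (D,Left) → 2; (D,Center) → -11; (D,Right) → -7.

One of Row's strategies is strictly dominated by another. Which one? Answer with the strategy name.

U gives a strictly higher payoff than D against every column: 5 > 2, -8 > -11, -6 > -7.
So D is strictly dominated and Row never plays it.

D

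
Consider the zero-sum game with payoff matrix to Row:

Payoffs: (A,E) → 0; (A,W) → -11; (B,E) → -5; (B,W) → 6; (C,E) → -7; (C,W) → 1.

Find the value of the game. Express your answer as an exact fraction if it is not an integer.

Row minima: A → -11, B → -5, C → -7; maximin = -5.
Column maxima: E → 0, W → 6; minimax = 0.
-5 ≠ 0, so there is no saddle point; optimal play is mixed.
C is strictly dominated by B, so Row never plays it.
On the remaining 2×2 (A, B vs E, W):
Let Row play A with probability p. Expected payoff against E: 0p + (-5)(1−p) = 5p − 5; against W: (-11)p + 6(1−p) = −17p + 6.
Setting these equal: 5p − 5 = −17p + 6 ⇒ 22p = 11 ⇒ p = 1/2, and the value is (5)·(1/2) − 5 = -5/2.
For Column: with q = P(E), equating A's and B's payoffs gives 11q − 11 = −11q + 6 ⇒ q = 17/22.

-5/2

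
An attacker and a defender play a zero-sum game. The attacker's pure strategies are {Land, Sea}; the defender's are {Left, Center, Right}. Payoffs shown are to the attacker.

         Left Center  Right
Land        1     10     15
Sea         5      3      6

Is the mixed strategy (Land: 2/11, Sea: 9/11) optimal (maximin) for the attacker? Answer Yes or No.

Against Left this mix gives (2/11)·1 + (9/11)·5 = 47/11.
Against Center this mix gives (2/11)·10 + (9/11)·3 = 47/11.
Against Right this mix gives (2/11)·15 + (9/11)·6 = 84/11.
All of the defender's active replies (Left, Center) yield 47/11, and no column does worse for the attacker. The mix makes the defender indifferent and guarantees 47/11, so it is optimal.

Yes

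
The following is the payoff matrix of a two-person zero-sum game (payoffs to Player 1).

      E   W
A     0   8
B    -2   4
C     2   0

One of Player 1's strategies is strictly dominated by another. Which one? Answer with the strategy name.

B

A gives a strictly higher payoff than B against every column: 0 > -2, 8 > 4.
So B is strictly dominated and Player 1 never plays it.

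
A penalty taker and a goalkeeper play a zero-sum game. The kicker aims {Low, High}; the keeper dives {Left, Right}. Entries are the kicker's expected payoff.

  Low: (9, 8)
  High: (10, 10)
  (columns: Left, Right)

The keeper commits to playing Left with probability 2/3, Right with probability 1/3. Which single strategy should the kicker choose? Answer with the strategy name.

High

Expected payoff of Low: (2/3)·9 + (1/3)·8 = 26/3.
Expected payoff of High: (2/3)·10 + (1/3)·10 = 10.
The largest is 10, so the kicker's best response is High.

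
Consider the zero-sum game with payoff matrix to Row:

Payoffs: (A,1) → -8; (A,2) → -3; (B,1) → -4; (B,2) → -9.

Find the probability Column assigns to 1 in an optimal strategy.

Row minima: A → -8, B → -9; maximin = -8.
Column maxima: 1 → -4, 2 → -3; minimax = -4.
-8 ≠ -4, so there is no saddle point; optimal play is mixed.
Let Row play A with probability p. Expected payoff against 1: (-8)p + (-4)(1−p) = −4p − 4; against 2: (-3)p + (-9)(1−p) = 6p − 9.
Setting these equal: −4p − 4 = 6p − 9 ⇒ −10p = -5 ⇒ p = 1/2, and the value is (-4)·(1/2) − 4 = -6.
For Column: with q = P(1), equating A's and B's payoffs gives −5q − 3 = 5q − 9 ⇒ q = 3/5.

3/5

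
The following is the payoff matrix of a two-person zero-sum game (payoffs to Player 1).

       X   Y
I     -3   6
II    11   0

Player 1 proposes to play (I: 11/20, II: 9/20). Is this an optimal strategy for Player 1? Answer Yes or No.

Against X this mix gives (11/20)·(-3) + (9/20)·11 = 33/10.
Against Y this mix gives (11/20)·6 + (9/20)·0 = 33/10.
All of Player 2's active replies (X, Y) yield 33/10, and no column does worse for Player 1. The mix makes Player 2 indifferent and guarantees 33/10, so it is optimal.

Yes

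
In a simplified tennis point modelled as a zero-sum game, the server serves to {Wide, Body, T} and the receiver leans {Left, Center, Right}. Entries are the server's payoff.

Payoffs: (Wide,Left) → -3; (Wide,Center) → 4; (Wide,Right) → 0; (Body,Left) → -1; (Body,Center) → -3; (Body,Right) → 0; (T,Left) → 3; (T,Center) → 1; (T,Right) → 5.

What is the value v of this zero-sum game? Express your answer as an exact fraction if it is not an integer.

5/3

Row minima: Wide → -3, Body → -3, T → 1; maximin = 1.
Column maxima: Left → 3, Center → 4, Right → 5; minimax = 3.
1 ≠ 3, so there is no saddle point; optimal play is mixed.
Body is strictly dominated by T, so the server never plays it.
Right is strictly dominated by Left (it gives the server strictly more in every row), so the receiver never plays it.
On the remaining 2×2 (Wide, T vs Left, Center):
Let the server play Wide with probability p. Expected payoff against Left: (-3)p + 3(1−p) = −6p + 3; against Center: 4p + 1(1−p) = 3p + 1.
Setting these equal: −6p + 3 = 3p + 1 ⇒ −9p = -2 ⇒ p = 2/9, and the value is (-6)·(2/9) + 3 = 5/3.
For the receiver: with q = P(Left), equating Wide's and T's payoffs gives −7q + 4 = 2q + 1 ⇒ q = 1/3.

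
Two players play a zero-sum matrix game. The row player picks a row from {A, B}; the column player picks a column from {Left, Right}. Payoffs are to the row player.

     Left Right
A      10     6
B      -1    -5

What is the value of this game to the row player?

6

Row minima: A → 6, B → -5; maximin = 6.
Column maxima: Left → 10, Right → 6; minimax = 6.
Since maximin = minimax = 6, there is a saddle point and the value is 6.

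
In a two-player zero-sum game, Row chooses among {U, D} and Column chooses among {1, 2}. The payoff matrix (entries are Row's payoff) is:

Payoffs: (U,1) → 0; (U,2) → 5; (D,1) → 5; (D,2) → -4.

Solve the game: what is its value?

Row minima: U → 0, D → -4; maximin = 0.
Column maxima: 1 → 5, 2 → 5; minimax = 5.
0 ≠ 5, so there is no saddle point; optimal play is mixed.
Let Row play U with probability p. Expected payoff against 1: 0p + 5(1−p) = −5p + 5; against 2: 5p + (-4)(1−p) = 9p − 4.
Setting these equal: −5p + 5 = 9p − 4 ⇒ −14p = -9 ⇒ p = 9/14, and the value is (-5)·(9/14) + 5 = 25/14.
For Column: with q = P(1), equating U's and D's payoffs gives −5q + 5 = 9q − 4 ⇒ q = 9/14.

25/14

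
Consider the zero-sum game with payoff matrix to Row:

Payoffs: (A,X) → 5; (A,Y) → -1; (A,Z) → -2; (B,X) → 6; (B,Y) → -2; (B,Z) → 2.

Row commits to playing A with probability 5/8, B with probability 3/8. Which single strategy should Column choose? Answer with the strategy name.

Y

If Column plays X, Row's expected payoff is (5/8)·5 + (3/8)·6 = 43/8.
If Column plays Y, Row's expected payoff is (5/8)·(-1) + (3/8)·(-2) = -11/8.
If Column plays Z, Row's expected payoff is (5/8)·(-2) + (3/8)·2 = -1/2.
Column minimizes Row's payoff; the smallest is -11/8, so the best response is Y.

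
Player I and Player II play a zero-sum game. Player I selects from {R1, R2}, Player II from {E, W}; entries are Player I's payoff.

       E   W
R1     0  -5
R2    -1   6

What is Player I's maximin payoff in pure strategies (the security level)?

Row minima: R1 → -5, R2 → -1.
The best of these is -1.

-1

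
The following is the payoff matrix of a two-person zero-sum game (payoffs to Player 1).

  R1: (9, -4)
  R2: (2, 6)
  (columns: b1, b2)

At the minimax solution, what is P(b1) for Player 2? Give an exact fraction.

10/17

Row minima: R1 → -4, R2 → 2; maximin = 2.
Column maxima: b1 → 9, b2 → 6; minimax = 6.
2 ≠ 6, so there is no saddle point; optimal play is mixed.
Let Player 1 play R1 with probability p. Expected payoff against b1: 9p + 2(1−p) = 7p + 2; against b2: (-4)p + 6(1−p) = −10p + 6.
Setting these equal: 7p + 2 = −10p + 6 ⇒ 17p = 4 ⇒ p = 4/17, and the value is (7)·(4/17) + 2 = 62/17.
For Player 2: with q = P(b1), equating R1's and R2's payoffs gives 13q − 4 = −4q + 6 ⇒ q = 10/17.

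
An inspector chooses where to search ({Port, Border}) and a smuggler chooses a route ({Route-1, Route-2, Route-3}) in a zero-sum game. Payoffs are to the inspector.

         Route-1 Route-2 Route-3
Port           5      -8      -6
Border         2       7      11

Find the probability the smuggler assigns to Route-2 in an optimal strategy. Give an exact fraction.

1/6

Row minima: Port → -8, Border → 2; maximin = 2.
Column maxima: Route-1 → 5, Route-2 → 7, Route-3 → 11; minimax = 5.
2 ≠ 5, so there is no saddle point; optimal play is mixed.
Route-3 is strictly dominated by Route-2 (it gives the inspector strictly more in every row), so the smuggler never plays it.
On the remaining 2×2 (Port, Border vs Route-1, Route-2):
Let the inspector play Port with probability p. Expected payoff against Route-1: 5p + 2(1−p) = 3p + 2; against Route-2: (-8)p + 7(1−p) = −15p + 7.
Setting these equal: 3p + 2 = −15p + 7 ⇒ 18p = 5 ⇒ p = 5/18, and the value is (3)·(5/18) + 2 = 17/6.
For the smuggler: with q = P(Route-1), equating Port's and Border's payoffs gives 13q − 8 = −5q + 7 ⇒ q = 5/6.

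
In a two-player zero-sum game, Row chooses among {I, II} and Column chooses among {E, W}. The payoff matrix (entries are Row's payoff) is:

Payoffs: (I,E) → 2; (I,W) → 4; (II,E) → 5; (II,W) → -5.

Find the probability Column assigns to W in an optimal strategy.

1/4

Row minima: I → 2, II → -5; maximin = 2.
Column maxima: E → 5, W → 4; minimax = 4.
2 ≠ 4, so there is no saddle point; optimal play is mixed.
Let Row play I with probability p. Expected payoff against E: 2p + 5(1−p) = −3p + 5; against W: 4p + (-5)(1−p) = 9p − 5.
Setting these equal: −3p + 5 = 9p − 5 ⇒ −12p = -10 ⇒ p = 5/6, and the value is (-3)·(5/6) + 5 = 5/2.
For Column: with q = P(E), equating I's and II's payoffs gives −2q + 4 = 10q − 5 ⇒ q = 3/4.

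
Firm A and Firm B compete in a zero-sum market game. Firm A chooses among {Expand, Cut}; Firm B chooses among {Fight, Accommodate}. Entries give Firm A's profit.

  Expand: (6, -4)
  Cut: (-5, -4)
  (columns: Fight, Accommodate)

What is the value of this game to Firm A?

Row minima: Expand → -4, Cut → -5; maximin = -4.
Column maxima: Fight → 6, Accommodate → -4; minimax = -4.
Since maximin = minimax = -4, there is a saddle point and the value is -4.

-4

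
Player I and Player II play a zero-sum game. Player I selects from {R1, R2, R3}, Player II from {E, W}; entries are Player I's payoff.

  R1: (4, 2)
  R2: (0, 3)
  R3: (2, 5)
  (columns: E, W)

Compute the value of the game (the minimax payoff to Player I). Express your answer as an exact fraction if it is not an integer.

Row minima: R1 → 2, R2 → 0, R3 → 2; maximin = 2.
Column maxima: E → 4, W → 5; minimax = 4.
2 ≠ 4, so there is no saddle point; optimal play is mixed.
R2 is strictly dominated by R3, so Player I never plays it.
On the remaining 2×2 (R1, R3 vs E, W):
Let Player I play R1 with probability p. Expected payoff against E: 4p + 2(1−p) = 2p + 2; against W: 2p + 5(1−p) = −3p + 5.
Setting these equal: 2p + 2 = −3p + 5 ⇒ 5p = 3 ⇒ p = 3/5, and the value is (2)·(3/5) + 2 = 16/5.
For Player II: with q = P(E), equating R1's and R3's payoffs gives 2q + 2 = −3q + 5 ⇒ q = 3/5.

16/5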